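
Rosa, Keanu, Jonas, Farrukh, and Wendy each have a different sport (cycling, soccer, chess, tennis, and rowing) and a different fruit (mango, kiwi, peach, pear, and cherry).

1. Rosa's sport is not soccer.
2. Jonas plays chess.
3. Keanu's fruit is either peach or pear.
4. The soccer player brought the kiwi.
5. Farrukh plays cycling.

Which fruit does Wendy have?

kiwi

With clues 1–5, cherry, mango, peach, and pear are impossible for Wendy's fruit.
That leaves kiwi.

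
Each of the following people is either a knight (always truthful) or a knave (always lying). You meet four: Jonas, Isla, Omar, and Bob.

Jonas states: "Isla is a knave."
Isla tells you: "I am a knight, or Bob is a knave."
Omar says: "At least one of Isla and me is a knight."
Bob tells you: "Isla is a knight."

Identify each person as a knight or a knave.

Jonas: knave, Isla: knight, Omar: knight, Bob: knight

Consider Jonas. Suppose Jonas is a knight.
Then no assignment of the remaining roles makes every statement match its speaker's type — contradiction.
So Jonas is a knave.
Consider Isla. Suppose Isla is a knave.
Then Jonas's statement comes out true, contradicting Jonas being a knave.
So Isla is a knight.
With that fixed, Omar's statement is true, so Omar is a knight.
With that fixed, Bob's statement is true, so Bob is a knight.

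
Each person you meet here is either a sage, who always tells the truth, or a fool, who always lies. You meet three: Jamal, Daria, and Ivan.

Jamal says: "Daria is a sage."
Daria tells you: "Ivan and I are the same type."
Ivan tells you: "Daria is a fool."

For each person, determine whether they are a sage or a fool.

Consider Jamal. Suppose Jamal is a sage.
Then no assignment of the remaining roles makes every statement match its speaker's type — contradiction.
So Jamal is a fool.
Consider Daria. Suppose Daria is a sage.
Then Jamal's statement comes out true, contradicting Jamal being a fool.
So Daria is a fool.
With that fixed, Ivan's statement is true, so Ivan is a sage.

Jamal: fool, Daria: fool, Ivan: sage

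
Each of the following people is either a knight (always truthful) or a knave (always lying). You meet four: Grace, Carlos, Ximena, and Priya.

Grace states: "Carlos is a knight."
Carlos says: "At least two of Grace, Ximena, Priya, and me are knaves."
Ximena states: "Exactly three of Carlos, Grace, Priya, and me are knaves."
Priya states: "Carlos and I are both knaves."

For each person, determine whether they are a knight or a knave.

Consider Grace. Suppose Grace is a knave.
Then no assignment of the remaining roles makes every statement match its speaker's type — contradiction.
So Grace is a knight.
Consider Carlos. Suppose Carlos is a knave.
Then Grace's statement comes out false, contradicting Grace being a knight.
So Carlos is a knight.
With that fixed, Ximena's statement is false, so Ximena is a knave.
With that fixed, Priya's statement is false, so Priya is a knave.

Grace: knight, Carlos: knight, Ximena: knave, Priya: knave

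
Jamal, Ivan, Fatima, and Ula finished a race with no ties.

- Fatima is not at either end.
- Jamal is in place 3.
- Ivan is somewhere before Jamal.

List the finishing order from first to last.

From clue 1: Fatima is in {2,3}.
From clues 1–2: Fatima → place 2, Jamal → place 3.
From clues 1–3: Ivan → place 1, Ula → place 4.

Ivan, Fatima, Jamal, Ula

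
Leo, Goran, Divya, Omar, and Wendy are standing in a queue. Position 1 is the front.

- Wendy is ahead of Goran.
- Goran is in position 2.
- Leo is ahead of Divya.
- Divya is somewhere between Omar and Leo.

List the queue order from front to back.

From clue 1: Goran is in {2,3,4,5}.
From clues 1–2: Wendy → position 1, Goran → position 2.
From clues 1–3: Leo is in {3,4}.
From clues 1–4: Leo → position 3, Divya → position 4, Omar → position 5.

Wendy, Goran, Leo, Divya, Omar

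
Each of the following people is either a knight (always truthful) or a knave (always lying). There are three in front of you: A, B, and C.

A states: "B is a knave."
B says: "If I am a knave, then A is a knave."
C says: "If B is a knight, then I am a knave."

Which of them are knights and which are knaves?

Consider A. Suppose A is a knave.
Then no assignment of the remaining roles makes every statement match its speaker's type — contradiction.
So A is a knight.
Consider B. Suppose B is a knight.
Then A's statement comes out false, contradicting A being a knight.
So B is a knave.
With that fixed, C's statement is true, so C is a knight.

A: knight, B: knave, C: knight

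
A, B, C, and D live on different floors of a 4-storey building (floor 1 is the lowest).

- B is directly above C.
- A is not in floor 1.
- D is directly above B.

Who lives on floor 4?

With clue 1, C is ruled out for floor 4.
With clues 1–3, B and D are ruled out for floor 4.
So floor 4 is A.

A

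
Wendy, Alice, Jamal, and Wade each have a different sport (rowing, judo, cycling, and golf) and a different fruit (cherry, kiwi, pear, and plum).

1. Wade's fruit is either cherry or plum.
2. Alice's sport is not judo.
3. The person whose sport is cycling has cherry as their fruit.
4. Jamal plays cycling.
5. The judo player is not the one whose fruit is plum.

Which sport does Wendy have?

judo

With clues 1–4, cycling is impossible for Wendy's sport.
With clues 1–5, golf and rowing are impossible for Wendy's sport.
That leaves judo.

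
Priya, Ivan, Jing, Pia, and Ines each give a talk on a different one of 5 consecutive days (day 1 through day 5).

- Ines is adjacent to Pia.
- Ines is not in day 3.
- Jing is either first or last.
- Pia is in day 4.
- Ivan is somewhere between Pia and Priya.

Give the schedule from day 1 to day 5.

Jing, Priya, Ivan, Pia, Ines

From clues 1–2: Ines is in {1,2,4,5}.
From clues 1–3: Jing is in {1,5}.
From clues 1–4: Jing → day 1, Pia → day 4, Ines → day 5.
From clues 1–5: Priya → day 2, Ivan → day 3.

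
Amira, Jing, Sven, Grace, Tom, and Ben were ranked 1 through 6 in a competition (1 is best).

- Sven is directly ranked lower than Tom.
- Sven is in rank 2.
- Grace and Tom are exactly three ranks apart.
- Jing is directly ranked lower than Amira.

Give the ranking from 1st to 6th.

From clue 1: Sven is in {2,3,4,5,6}.
From clues 1–2: Tom → rank 1, Sven → rank 2.
From clues 1–3: Grace → rank 4.
From clues 1–4: Ben → rank 3, Amira → rank 5, Jing → rank 6.

Tom, Sven, Ben, Grace, Amira, Jing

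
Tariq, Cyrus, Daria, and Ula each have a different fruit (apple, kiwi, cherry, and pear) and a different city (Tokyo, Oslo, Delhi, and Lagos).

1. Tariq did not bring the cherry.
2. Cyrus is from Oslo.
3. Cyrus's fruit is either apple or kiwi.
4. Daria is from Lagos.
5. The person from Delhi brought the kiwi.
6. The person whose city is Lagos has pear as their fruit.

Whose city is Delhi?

With clues 1–2, Cyrus is impossible for the one with city Delhi.
With clues 1–4, Daria is impossible for the one with city Delhi.
With clues 1–6, Ula is impossible for the one with city Delhi.
That leaves Tariq.

Tariq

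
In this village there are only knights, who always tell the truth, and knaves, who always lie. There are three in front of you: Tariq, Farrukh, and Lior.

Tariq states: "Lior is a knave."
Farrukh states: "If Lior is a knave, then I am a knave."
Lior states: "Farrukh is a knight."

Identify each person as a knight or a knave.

Consider Tariq. Suppose Tariq is a knight.
Then no assignment of the remaining roles makes every statement match its speaker's type — contradiction.
So Tariq is a knave.
Consider Farrukh. Suppose Farrukh is a knave.
Then Farrukh's own statement would have to be false, but it can't be — contradiction.
So Farrukh is a knight.
With that fixed, Lior's statement is true, so Lior is a knight.

Tariq: knave, Farrukh: knight, Lior: knight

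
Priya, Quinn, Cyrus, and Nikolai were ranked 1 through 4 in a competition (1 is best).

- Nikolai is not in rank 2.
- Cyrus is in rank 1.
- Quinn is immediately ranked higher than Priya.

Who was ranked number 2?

Quinn

With clue 1, Nikolai is ruled out for rank 2.
With clues 1–2, Cyrus is ruled out for rank 2.
With clues 1–3, Priya is ruled out for rank 2.
So rank 2 is Quinn.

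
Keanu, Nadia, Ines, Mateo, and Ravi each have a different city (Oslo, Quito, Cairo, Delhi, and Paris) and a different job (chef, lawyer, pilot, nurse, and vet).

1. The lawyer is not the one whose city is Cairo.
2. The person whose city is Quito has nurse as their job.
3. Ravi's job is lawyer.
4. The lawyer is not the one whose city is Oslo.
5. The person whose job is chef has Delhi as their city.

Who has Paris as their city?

Ravi

With clues 1–5, Ines, Keanu, Mateo, and Nadia are impossible for the one with city Paris.
That leaves Ravi.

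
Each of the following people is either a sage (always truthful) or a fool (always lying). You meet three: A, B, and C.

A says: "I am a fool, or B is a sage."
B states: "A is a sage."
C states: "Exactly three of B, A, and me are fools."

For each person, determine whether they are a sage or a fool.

A: sage, B: sage, C: fool

Consider A. Suppose A is a fool.
Then A's own statement would have to be false, but it can't be — contradiction.
So A is a sage.
With that fixed, B's statement is true, so B is a sage.
With that fixed, C's statement is false, so C is a fool.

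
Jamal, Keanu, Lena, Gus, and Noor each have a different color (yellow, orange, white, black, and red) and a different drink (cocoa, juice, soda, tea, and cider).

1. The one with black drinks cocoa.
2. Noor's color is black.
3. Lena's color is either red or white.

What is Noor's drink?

cocoa

With clues 1–2, cider, juice, soda, and tea are impossible for Noor's drink.
That leaves cocoa.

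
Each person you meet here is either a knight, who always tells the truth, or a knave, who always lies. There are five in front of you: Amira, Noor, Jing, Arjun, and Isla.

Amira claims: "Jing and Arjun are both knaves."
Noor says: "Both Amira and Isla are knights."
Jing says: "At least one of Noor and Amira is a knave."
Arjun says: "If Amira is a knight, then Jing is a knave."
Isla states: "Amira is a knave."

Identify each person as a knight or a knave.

Consider Amira. Suppose Amira is a knight.
Then no assignment of the remaining roles makes every statement match its speaker's type — contradiction.
So Amira is a knave.
With that fixed, Noor's statement is false, so Noor is a knave.
With that fixed, Jing's statement is true, so Jing is a knight.
With that fixed, Arjun's statement is true, so Arjun is a knight.
With that fixed, Isla's statement is true, so Isla is a knight.

Amira: knave, Noor: knave, Jing: knight, Arjun: knight, Isla: knight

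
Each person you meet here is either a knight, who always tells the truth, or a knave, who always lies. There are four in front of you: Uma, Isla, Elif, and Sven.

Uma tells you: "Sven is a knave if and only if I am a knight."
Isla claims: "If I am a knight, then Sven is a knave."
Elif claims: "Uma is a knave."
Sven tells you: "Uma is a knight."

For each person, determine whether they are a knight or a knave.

Consider Uma. Suppose Uma is a knight.
Then no assignment of the remaining roles makes every statement match its speaker's type — contradiction.
So Uma is a knave.
With that fixed, Elif's statement is true, so Elif is a knight.
With that fixed, Sven's statement is false, so Sven is a knave.
With that fixed, Isla's statement is true, so Isla is a knight.

Uma: knave, Isla: knight, Elif: knight, Sven: knave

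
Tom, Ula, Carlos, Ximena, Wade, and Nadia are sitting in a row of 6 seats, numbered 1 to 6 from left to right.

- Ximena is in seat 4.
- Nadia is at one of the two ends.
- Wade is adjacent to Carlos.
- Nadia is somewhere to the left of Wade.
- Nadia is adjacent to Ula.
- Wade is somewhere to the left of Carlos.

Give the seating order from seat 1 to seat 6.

Nadia, Ula, Tom, Ximena, Wade, Carlos

From clue 1: Ximena → seat 4.
From clues 1–2: Nadia is in {1,6}.
From clues 1–4: Nadia → seat 1.
From clues 1–5: Ula → seat 2, Tom → seat 3.
From clues 1–6: Wade → seat 5, Carlos → seat 6.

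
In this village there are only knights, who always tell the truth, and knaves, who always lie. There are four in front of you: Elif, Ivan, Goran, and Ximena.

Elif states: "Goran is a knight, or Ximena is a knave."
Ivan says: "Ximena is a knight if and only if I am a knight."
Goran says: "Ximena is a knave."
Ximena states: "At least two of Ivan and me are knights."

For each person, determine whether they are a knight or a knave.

Consider Elif. Suppose Elif is a knight.
Then no assignment of the remaining roles makes every statement match its speaker's type — contradiction.
So Elif is a knave.
Consider Ivan. Suppose Ivan is a knave.
Then no assignment of the remaining roles makes every statement match its speaker's type — contradiction.
So Ivan is a knight.
Consider Goran. Suppose Goran is a knight.
Then Elif's statement comes out true, contradicting Elif being a knave.
So Goran is a knave.
Consider Ximena. Suppose Ximena is a knave.
Then Elif's statement comes out true, contradicting Elif being a knave.
So Ximena is a knight.

Elif: knave, Ivan: knight, Goran: knave, Ximena: knight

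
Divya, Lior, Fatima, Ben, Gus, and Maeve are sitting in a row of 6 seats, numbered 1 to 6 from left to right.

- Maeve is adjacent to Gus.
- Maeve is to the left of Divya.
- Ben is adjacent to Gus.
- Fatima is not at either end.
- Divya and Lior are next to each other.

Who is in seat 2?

With clues 1–2, Divya is ruled out for seat 2.
With clues 1–4, Lior is ruled out for seat 2.
With clues 1–5, Ben, Fatima, and Maeve are ruled out for seat 2.
So seat 2 is Gus.

Gus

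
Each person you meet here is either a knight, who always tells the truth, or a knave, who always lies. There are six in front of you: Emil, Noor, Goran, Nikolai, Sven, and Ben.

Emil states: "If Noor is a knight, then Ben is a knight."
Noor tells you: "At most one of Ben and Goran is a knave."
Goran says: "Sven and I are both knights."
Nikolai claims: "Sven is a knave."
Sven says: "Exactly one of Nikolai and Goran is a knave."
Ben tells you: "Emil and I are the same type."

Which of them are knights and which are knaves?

Emil: knight, Noor: knight, Goran: knight, Nikolai: knave, Sven: knight, Ben: knight

Consider Emil. Suppose Emil is a knave.
Then whichever role Ben has, Ben's statement has the wrong truth value — contradiction.
So Emil is a knight.
Consider Noor. Suppose Noor is a knave.
Then no assignment of the remaining roles makes every statement match its speaker's type — contradiction.
So Noor is a knight.
Consider Goran. Suppose Goran is a knave.
Then no assignment of the remaining roles makes every statement match its speaker's type — contradiction.
So Goran is a knight.
Consider Nikolai. Suppose Nikolai is a knight.
Then no assignment of the remaining roles makes every statement match its speaker's type — contradiction.
So Nikolai is a knave.
With that fixed, Sven's statement is true, so Sven is a knight.
Consider Ben. Suppose Ben is a knave.
Then Emil's statement comes out false, contradicting Emil being a knight.
So Ben is a knight.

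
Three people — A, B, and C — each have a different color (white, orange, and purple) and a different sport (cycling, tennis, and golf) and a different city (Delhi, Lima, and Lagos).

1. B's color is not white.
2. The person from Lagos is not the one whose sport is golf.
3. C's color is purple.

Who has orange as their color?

With clues 1–3, A and C are impossible for the one with color orange.
That leaves B.

B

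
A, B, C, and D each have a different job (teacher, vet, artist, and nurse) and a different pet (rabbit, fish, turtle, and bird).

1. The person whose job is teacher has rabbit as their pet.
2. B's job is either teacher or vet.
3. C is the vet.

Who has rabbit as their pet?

B

With clues 1–3, A, C, and D are impossible for the one with pet rabbit.
That leaves B.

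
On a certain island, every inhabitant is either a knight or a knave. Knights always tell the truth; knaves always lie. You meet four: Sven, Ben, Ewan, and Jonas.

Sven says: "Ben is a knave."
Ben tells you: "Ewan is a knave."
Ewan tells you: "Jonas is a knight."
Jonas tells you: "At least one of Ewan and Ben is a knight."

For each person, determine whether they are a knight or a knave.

Consider Sven. Suppose Sven is a knave.
Then no assignment of the remaining roles makes every statement match its speaker's type — contradiction.
So Sven is a knight.
Consider Ben. Suppose Ben is a knight.
Then Sven's statement comes out false, contradicting Sven being a knight.
So Ben is a knave.
Consider Ewan. Suppose Ewan is a knave.
Then Ben's statement comes out true, contradicting Ben being a knave.
So Ewan is a knight.
With that fixed, Jonas's statement is true, so Jonas is a knight.

Sven: knight, Ben: knave, Ewan: knight, Jonas: knight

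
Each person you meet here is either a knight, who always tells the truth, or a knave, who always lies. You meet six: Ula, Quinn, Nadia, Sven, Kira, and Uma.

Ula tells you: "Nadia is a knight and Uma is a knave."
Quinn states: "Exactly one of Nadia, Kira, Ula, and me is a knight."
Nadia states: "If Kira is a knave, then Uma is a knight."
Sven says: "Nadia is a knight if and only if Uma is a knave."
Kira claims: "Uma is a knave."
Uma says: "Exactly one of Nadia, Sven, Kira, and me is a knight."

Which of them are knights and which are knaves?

Ula: knight, Quinn: knave, Nadia: knight, Sven: knight, Kira: knight, Uma: knave

Consider Ula. Suppose Ula is a knave.
Then no assignment of the remaining roles makes every statement match its speaker's type — contradiction.
So Ula is a knight.
Consider Quinn. Suppose Quinn is a knight.
Then Quinn's own statement would have to be true, but it can't be — contradiction.
So Quinn is a knave.
Consider Nadia. Suppose Nadia is a knave.
Then Ula's statement comes out false, contradicting Ula being a knight.
So Nadia is a knight.
Consider Sven. Suppose Sven is a knave.
Then no assignment of the remaining roles makes every statement match its speaker's type — contradiction.
So Sven is a knight.
With that fixed, Uma's statement is false, so Uma is a knave.
With that fixed, Kira's statement is true, so Kira is a knight.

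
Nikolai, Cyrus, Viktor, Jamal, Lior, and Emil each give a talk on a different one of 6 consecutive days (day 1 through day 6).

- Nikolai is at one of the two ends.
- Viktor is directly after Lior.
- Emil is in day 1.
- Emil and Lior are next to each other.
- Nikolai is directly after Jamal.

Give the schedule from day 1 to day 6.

Emil, Lior, Viktor, Cyrus, Jamal, Nikolai

From clue 1: Nikolai is in {1,6}.
From clues 1–3: Emil → day 1, Nikolai → day 6.
From clues 1–4: Lior → day 2, Viktor → day 3.
From clues 1–5: Cyrus → day 4, Jamal → day 5.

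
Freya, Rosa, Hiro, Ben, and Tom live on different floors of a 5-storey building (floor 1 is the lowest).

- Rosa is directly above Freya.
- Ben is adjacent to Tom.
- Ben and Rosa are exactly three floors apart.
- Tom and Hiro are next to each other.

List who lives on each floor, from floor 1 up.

Freya, Rosa, Hiro, Tom, Ben

From clue 1: Freya is in {1,2,3,4}.
From clues 1–2: Hiro is in {1,3,5}.
From clues 1–3: Freya is in {1,3,4}.
From clues 1–4: Freya → floor 1, Rosa → floor 2, Hiro → floor 3, Tom → floor 4, Ben → floor 5.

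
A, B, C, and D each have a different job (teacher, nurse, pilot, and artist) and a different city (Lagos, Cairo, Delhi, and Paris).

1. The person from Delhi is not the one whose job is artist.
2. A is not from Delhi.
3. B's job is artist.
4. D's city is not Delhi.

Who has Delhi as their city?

With clues 1–2, A is impossible for the one with city Delhi.
With clues 1–3, B is impossible for the one with city Delhi.
With clues 1–4, D is impossible for the one with city Delhi.
That leaves C.

C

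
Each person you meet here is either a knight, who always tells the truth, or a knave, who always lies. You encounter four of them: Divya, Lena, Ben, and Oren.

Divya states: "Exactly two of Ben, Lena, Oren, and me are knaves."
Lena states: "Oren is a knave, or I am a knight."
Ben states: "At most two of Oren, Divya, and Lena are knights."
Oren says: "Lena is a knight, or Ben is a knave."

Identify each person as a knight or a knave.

Divya: knave, Lena: knight, Ben: knight, Oren: knight

Consider Divya. Suppose Divya is a knight.
Then no assignment of the remaining roles makes every statement match its speaker's type — contradiction.
So Divya is a knave.
With that fixed, Ben's statement is true, so Ben is a knight.
Consider Lena. Suppose Lena is a knave.
Then no assignment of the remaining roles makes every statement match its speaker's type — contradiction.
So Lena is a knight.
With that fixed, Oren's statement is true, so Oren is a knight.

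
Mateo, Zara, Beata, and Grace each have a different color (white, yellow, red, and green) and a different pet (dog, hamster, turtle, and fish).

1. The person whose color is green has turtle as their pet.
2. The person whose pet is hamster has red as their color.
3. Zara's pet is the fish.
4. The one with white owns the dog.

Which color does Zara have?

With clues 1–3, green and red are impossible for Zara's color.
With clues 1–4, white is impossible for Zara's color.
That leaves yellow.

yellow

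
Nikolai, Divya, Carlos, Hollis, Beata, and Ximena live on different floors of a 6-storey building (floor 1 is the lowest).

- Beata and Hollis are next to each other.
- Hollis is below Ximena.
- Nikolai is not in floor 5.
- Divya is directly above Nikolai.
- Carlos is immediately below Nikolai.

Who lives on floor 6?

With clues 1–2, Beata and Hollis are ruled out for floor 6.
With clues 1–4, Divya and Nikolai are ruled out for floor 6.
With clues 1–5, Carlos is ruled out for floor 6.
So floor 6 is Ximena.

Ximena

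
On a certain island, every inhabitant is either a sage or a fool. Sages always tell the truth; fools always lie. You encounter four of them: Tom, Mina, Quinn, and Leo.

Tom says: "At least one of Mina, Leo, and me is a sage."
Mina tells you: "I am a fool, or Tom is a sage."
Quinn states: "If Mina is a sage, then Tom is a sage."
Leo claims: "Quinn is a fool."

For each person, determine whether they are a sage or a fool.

Tom: sage, Mina: sage, Quinn: sage, Leo: fool

Consider Tom. Suppose Tom is a fool.
Then whichever role Mina has, Mina's statement has the wrong truth value — contradiction.
So Tom is a sage.
With that fixed, Mina's statement is true, so Mina is a sage.
With that fixed, Quinn's statement is true, so Quinn is a sage.
With that fixed, Leo's statement is false, so Leo is a fool.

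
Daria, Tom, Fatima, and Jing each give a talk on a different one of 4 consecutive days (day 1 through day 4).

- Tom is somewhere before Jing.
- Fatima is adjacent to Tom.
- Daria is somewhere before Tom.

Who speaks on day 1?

Daria

With clue 1, Jing is ruled out for day 1.
With clues 1–3, Fatima and Tom are ruled out for day 1.
So day 1 is Daria.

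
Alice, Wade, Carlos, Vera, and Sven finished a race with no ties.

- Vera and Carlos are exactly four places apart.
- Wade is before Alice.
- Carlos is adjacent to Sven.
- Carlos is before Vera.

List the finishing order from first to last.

From clue 1: Carlos is in {1,5}.
From clues 1–2: Alice is in {3,4}.
From clues 1–4: Carlos → place 1, Sven → place 2, Wade → place 3, Alice → place 4, Vera → place 5.

Carlos, Sven, Wade, Alice, Vera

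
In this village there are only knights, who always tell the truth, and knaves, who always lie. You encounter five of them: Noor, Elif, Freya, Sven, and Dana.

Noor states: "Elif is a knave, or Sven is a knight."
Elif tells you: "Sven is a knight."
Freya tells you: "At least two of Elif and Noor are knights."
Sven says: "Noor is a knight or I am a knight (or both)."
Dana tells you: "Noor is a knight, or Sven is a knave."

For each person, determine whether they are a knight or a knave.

Consider Noor. Suppose Noor is a knave.
Then no assignment of the remaining roles makes every statement match its speaker's type — contradiction.
So Noor is a knight.
With that fixed, Sven's statement is true, so Sven is a knight.
With that fixed, Dana's statement is true, so Dana is a knight.
With that fixed, Elif's statement is true, so Elif is a knight.
With that fixed, Freya's statement is true, so Freya is a knight.

Noor: knight, Elif: knight, Freya: knight, Sven: knight, Dana: knight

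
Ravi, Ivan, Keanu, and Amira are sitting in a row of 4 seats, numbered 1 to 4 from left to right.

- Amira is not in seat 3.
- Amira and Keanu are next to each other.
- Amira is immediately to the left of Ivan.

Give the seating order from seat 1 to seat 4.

Keanu, Amira, Ivan, Ravi

From clue 1: Amira is in {1,2,4}.
From clues 1–2: Keanu is in {1,2,3}.
From clues 1–3: Keanu → seat 1, Amira → seat 2, Ivan → seat 3, Ravi → seat 4.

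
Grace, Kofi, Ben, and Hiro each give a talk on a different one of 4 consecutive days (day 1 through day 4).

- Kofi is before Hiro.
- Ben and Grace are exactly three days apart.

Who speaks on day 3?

With clues 1–2, Ben, Grace, and Kofi are ruled out for day 3.
So day 3 is Hiro.

Hiro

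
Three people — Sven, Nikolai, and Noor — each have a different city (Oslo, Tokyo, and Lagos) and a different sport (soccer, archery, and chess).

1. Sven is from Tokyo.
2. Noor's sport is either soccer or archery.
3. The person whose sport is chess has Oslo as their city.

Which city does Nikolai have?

Oslo

Clue 1 rules out Tokyo for Nikolai's city.
With clues 1–3, Lagos is impossible for Nikolai's city.
That leaves Oslo.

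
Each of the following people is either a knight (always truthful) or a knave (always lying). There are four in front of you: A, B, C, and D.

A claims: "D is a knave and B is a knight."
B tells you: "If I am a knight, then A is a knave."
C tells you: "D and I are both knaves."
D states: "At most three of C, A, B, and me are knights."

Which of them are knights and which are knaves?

A: knave, B: knight, C: knave, D: knight

Consider A. Suppose A is a knight.
Then whichever role B has, B's statement has the wrong truth value — contradiction.
So A is a knave.
With that fixed, B's statement is true, so B is a knight.
With that fixed, D's statement is true, so D is a knight.
With that fixed, C's statement is false, so C is a knave.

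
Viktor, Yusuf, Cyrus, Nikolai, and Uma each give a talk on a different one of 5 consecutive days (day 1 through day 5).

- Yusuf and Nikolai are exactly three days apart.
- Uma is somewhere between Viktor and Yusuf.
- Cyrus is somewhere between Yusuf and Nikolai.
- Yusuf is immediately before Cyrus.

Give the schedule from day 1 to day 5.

From clue 1: Yusuf is in {1,2,4,5}.
From clues 1–2: Uma is in {2,3,4}.
From clues 1–3: Viktor is in {1,5}.
From clues 1–4: Yusuf → day 1, Cyrus → day 2, Uma → day 3, Nikolai → day 4, Viktor → day 5.

Yusuf, Cyrus, Uma, Nikolai, Viktor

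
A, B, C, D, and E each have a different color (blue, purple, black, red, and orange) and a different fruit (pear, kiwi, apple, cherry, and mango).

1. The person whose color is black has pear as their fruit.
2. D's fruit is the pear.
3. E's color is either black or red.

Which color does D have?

With clues 1–2, blue, orange, purple, and red are impossible for D's color.
That leaves black.

black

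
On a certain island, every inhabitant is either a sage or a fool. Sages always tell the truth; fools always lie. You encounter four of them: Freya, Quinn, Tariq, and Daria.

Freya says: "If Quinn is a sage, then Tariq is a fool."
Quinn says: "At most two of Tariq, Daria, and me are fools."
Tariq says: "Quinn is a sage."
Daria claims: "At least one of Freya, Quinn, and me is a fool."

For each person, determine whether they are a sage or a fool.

Consider Freya. Suppose Freya is a sage.
Then no assignment of the remaining roles makes every statement match its speaker's type — contradiction.
So Freya is a fool.
With that fixed, Daria's statement is true, so Daria is a sage.
With that fixed, Quinn's statement is true, so Quinn is a sage.
With that fixed, Tariq's statement is true, so Tariq is a sage.

Freya: fool, Quinn: sage, Tariq: sage, Daria: sage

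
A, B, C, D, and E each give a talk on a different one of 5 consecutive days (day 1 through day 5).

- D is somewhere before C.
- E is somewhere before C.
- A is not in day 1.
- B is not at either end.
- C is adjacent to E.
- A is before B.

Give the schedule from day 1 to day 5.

D, A, B, E, C

From clue 1: C is in {2,3,4,5}.
From clues 1–2: C is in {3,4,5}.
From clues 1–4: B is in {2,3,4}.
From clues 1–5: D → day 1.
From clues 1–6: A → day 2, B → day 3, E → day 4, C → day 5.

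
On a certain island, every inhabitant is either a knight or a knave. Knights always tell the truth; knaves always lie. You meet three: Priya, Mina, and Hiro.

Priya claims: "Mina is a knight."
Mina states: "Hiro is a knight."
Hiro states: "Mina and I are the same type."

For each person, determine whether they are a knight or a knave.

Priya: knight, Mina: knight, Hiro: knight

Consider Priya. Suppose Priya is a knave.
Then no assignment of the remaining roles makes every statement match its speaker's type — contradiction.
So Priya is a knight.
Consider Mina. Suppose Mina is a knave.
Then Priya's statement comes out false, contradicting Priya being a knight.
So Mina is a knight.
Consider Hiro. Suppose Hiro is a knave.
Then Mina's statement comes out false, contradicting Mina being a knight.
So Hiro is a knight.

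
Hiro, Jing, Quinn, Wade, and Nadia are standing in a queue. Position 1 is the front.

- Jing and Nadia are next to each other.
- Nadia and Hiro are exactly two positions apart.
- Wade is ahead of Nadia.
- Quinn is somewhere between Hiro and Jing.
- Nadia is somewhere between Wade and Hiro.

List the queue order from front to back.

From clues 1–3: Wade is in {1,2,3}.
From clues 1–4: Wade → position 1.
From clues 1–5: Jing → position 2, Nadia → position 3, Quinn → position 4, Hiro → position 5.

Wade, Jing, Nadia, Quinn, Hiro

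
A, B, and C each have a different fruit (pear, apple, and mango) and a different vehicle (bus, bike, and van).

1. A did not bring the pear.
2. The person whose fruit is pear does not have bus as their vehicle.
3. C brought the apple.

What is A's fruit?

mango

Clue 1 rules out pear for A's fruit.
With clues 1–3, apple is impossible for A's fruit.
That leaves mango.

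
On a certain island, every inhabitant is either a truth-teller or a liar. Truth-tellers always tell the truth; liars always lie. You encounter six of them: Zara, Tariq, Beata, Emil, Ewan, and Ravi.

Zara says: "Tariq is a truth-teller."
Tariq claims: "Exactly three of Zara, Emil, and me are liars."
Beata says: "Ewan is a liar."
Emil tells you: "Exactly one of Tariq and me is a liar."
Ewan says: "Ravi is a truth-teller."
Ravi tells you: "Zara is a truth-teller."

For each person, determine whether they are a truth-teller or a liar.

Consider Zara. Suppose Zara is a truth-teller.
Then no assignment of the remaining roles makes every statement match its speaker's type — contradiction.
So Zara is a liar.
With that fixed, Ravi's statement is false, so Ravi is a liar.
With that fixed, Ewan's statement is false, so Ewan is a liar.
With that fixed, Beata's statement is true, so Beata is a truth-teller.
Consider Tariq. Suppose Tariq is a truth-teller.
Then Zara's statement comes out true, contradicting Zara being a liar.
So Tariq is a liar.
Consider Emil. Suppose Emil is a liar.
Then Tariq's statement comes out true, contradicting Tariq being a liar.
So Emil is a truth-teller.

Zara: liar, Tariq: liar, Beata: truth-teller, Emil: truth-teller, Ewan: liar, Ravi: liar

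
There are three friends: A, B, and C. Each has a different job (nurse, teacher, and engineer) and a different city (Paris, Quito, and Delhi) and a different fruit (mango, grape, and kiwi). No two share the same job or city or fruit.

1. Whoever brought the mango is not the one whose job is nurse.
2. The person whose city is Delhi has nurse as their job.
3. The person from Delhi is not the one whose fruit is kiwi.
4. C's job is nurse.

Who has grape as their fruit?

C

With clues 1–4, A and B are impossible for the one with fruit grape.
That leaves C.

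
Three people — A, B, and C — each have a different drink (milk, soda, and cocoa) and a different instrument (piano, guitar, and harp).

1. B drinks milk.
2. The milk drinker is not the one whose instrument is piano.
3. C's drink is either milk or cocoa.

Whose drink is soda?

A

Clue 1 rules out B for the one with drink soda.
With clues 1–3, C is impossible for the one with drink soda.
That leaves A.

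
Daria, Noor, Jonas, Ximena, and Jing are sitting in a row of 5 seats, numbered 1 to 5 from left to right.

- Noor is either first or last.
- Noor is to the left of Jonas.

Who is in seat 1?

With clues 1–2, Daria, Jing, Jonas, and Ximena are ruled out for seat 1.
So seat 1 is Noor.

Noor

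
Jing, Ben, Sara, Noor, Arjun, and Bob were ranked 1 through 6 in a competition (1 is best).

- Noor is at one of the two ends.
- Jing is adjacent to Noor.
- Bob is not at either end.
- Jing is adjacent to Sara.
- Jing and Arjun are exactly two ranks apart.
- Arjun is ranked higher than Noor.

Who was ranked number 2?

With clue 1, Noor is ruled out for rank 2.
With clues 1–4, Sara is ruled out for rank 2.
With clues 1–5, Arjun and Ben are ruled out for rank 2.
With clues 1–6, Jing is ruled out for rank 2.
So rank 2 is Bob.

Bob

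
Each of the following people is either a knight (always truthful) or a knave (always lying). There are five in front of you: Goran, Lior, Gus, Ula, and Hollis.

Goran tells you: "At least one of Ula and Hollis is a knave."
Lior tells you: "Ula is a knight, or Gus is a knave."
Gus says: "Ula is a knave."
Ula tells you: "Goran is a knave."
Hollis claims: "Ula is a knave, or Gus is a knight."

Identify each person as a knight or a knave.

Consider Goran. Suppose Goran is a knave.
Then no assignment of the remaining roles makes every statement match its speaker's type — contradiction.
So Goran is a knight.
With that fixed, Ula's statement is false, so Ula is a knave.
With that fixed, Hollis's statement is true, so Hollis is a knight.
With that fixed, Gus's statement is true, so Gus is a knight.
With that fixed, Lior's statement is false, so Lior is a knave.

Goran: knight, Lior: knave, Gus: knight, Ula: knave, Hollis: knight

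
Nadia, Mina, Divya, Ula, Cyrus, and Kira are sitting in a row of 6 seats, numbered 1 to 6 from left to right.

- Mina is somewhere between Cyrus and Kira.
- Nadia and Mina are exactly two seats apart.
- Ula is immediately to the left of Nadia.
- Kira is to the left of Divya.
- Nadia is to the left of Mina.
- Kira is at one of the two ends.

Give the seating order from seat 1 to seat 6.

From clue 1: Mina is in {2,3,4,5}.
From clues 1–3: Nadia is in {2,3,4,5}.
From clues 1–4: Kira is in {1,3,5}.
From clues 1–5: Nadia is in {2,3}.
From clues 1–6: Kira → seat 1, Ula → seat 2, Nadia → seat 3, Divya → seat 4, Mina → seat 5, Cyrus → seat 6.

Kira, Ula, Nadia, Divya, Mina, Cyrus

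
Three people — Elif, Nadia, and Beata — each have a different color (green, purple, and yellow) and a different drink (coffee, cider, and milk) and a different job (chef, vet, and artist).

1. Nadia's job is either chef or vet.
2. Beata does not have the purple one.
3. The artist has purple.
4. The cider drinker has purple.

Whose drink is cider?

With clues 1–4, Beata and Nadia are impossible for the one with drink cider.
That leaves Elif.

Elif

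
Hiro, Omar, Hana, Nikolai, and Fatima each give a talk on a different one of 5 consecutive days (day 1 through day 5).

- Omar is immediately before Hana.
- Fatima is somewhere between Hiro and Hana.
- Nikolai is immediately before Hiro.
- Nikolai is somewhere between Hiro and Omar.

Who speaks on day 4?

Nikolai

With clues 1–3, Fatima, Hana, and Hiro are ruled out for day 4.
With clues 1–4, Omar is ruled out for day 4.
So day 4 is Nikolai.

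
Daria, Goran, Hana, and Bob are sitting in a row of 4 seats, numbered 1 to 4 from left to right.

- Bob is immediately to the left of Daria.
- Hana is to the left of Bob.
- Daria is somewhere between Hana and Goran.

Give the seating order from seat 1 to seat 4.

Hana, Bob, Daria, Goran

From clue 1: Daria is in {2,3,4}.
From clues 1–2: Daria is in {3,4}.
From clues 1–3: Hana → seat 1, Bob → seat 2, Daria → seat 3, Goran → seat 4.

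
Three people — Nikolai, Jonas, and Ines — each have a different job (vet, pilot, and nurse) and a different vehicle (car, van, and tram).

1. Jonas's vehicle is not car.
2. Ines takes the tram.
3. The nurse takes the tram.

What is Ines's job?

nurse

With clues 1–3, pilot and vet are impossible for Ines's job.
That leaves nurse.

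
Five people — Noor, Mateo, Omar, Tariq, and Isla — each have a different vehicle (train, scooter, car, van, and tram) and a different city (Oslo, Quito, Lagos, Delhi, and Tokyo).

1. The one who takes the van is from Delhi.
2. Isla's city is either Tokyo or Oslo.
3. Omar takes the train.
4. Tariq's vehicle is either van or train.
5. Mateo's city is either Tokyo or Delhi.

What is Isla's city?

With clues 1–2, Delhi, Lagos, and Quito are impossible for Isla's city.
With clues 1–5, Tokyo is impossible for Isla's city.
That leaves Oslo.

Oslo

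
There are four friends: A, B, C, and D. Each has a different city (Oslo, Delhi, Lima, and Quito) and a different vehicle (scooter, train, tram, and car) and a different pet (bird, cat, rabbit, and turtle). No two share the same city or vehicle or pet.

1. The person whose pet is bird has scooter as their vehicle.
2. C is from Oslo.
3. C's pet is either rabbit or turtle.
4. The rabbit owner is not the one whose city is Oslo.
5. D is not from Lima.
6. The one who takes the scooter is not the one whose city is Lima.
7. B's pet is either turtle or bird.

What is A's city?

With clues 1–2, Oslo is impossible for A's city.
With clues 1–7, Delhi and Quito are impossible for A's city.
That leaves Lima.

Lima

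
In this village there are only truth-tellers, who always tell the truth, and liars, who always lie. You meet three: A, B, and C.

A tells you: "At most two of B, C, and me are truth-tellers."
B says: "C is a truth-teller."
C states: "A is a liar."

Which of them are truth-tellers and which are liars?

A: truth-teller, B: liar, C: liar

Consider A. Suppose A is a liar.
Then A's own statement would have to be false, but it can't be — contradiction.
So A is a truth-teller.
With that fixed, C's statement is false, so C is a liar.
With that fixed, B's statement is false, so B is a liar.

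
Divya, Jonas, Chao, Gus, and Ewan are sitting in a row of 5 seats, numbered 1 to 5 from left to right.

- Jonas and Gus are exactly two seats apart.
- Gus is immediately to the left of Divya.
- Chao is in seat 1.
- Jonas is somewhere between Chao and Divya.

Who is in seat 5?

With clues 1–2, Gus is ruled out for seat 5.
With clues 1–3, Chao is ruled out for seat 5.
With clues 1–4, Ewan and Jonas are ruled out for seat 5.
So seat 5 is Divya.

Divya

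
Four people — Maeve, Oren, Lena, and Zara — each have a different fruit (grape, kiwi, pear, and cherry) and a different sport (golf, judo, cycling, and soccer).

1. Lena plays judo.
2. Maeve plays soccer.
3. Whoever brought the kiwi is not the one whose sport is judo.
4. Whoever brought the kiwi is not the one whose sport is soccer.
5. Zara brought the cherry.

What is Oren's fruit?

With clues 1–5, cherry, grape, and pear are impossible for Oren's fruit.
That leaves kiwi.

kiwi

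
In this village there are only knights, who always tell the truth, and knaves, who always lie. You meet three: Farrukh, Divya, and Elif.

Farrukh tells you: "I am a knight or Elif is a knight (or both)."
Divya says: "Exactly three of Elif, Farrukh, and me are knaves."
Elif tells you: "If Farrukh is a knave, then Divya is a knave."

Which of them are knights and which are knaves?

Consider Farrukh. Suppose Farrukh is a knave.
Then no assignment of the remaining roles makes every statement match its speaker's type — contradiction.
So Farrukh is a knight.
With that fixed, Divya's statement is false, so Divya is a knave.
With that fixed, Elif's statement is true, so Elif is a knight.

Farrukh: knight, Divya: knave, Elif: knight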